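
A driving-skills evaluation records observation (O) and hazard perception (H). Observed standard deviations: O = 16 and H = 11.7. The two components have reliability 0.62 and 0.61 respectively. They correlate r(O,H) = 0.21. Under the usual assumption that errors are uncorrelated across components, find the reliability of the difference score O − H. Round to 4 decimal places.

Var(O−H) = 16² + 11.7² − 2·16·11.7·0.21 = 392.89 − 78.624 = 314.266.
Because errors are independent across components, Cov(Tᵢ,Tⱼ) = Cov(Xᵢ,Xⱼ); the off-diagonal part of the true-score variance is the same as above.
True-score variance = [16²·0.62 + 11.7²·0.61] − 78.624 = 242.223 − 78.624 = 163.599.
Reliability = 163.599 / 314.266 = 0.5206.

0.5206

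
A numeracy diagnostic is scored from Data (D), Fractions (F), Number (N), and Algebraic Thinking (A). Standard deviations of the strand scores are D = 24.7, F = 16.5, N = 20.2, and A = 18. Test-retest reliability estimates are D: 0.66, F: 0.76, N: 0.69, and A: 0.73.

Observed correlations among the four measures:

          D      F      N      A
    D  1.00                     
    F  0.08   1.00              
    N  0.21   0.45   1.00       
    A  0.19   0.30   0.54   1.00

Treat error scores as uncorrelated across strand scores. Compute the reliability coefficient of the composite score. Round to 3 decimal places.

Var(D+F+N+A) = 24.7² + 16.5² + 20.2² + 18² + 2·[24.7·16.5·0.08 + 24.7·20.2·0.21 + 24.7·18·0.19 + 16.5·20.2·0.45 + 16.5·18·0.30 + 20.2·18·0.54] = 1614.38 + 1314.57 = 2928.95.
With uncorrelated errors the cross-covariances are all true-score covariance, so they carry over unchanged; only the diagonal terms shrink to ρᵢσᵢ².
True-score variance = [24.7²·0.66 + 16.5²·0.76 + 20.2²·0.69 + 18²·0.73] + 1314.57 = 1127.64 + 1314.57 = 2442.21.
Reliability = 2442.21 / 2928.95 = 0.834.

0.834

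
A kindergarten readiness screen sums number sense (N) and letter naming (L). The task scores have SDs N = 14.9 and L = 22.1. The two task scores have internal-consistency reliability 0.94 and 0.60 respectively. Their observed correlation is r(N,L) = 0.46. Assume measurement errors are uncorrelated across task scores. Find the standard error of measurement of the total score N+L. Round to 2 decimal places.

Var(total) = 710.42 + 302.947 = 1013.37.
True-score variance = 501.735 + 302.947 = 804.682, so reliability = 0.7941.
Error variance = 1013.37 − 804.682 = 208.685; SEM = √208.685 = 14.45.

14.45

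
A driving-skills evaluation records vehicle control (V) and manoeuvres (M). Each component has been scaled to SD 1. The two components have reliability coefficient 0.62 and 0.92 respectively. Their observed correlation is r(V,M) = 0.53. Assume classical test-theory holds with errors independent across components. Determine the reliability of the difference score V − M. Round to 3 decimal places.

Var(V−M) = 1 + 1 − 2·0.53 = 2 − 1.06 = 0.94.
Because errors are independent across components, Cov(Tᵢ,Tⱼ) = Cov(Xᵢ,Xⱼ); the off-diagonal part of the true-score variance is the same as above.
True-score variance = [0.62 + 0.92] − 1.06 = 1.54 − 1.06 = 0.48.
Reliability = 0.48 / 0.94 = 0.511.

0.511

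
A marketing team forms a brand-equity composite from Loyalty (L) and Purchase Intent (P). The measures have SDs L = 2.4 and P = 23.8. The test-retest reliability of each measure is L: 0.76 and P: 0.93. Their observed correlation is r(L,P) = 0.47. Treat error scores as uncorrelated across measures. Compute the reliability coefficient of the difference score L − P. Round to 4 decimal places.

0.9209

Var(L−P) = 2.4² + 23.8² − 2·2.4·23.8·0.47 = 572.2 − 53.6928 = 518.507.
With uncorrelated errors the cross-covariances are all true-score covariance, so they carry over unchanged; only the diagonal terms shrink to ρᵢσᵢ².
True-score variance = [2.4²·0.76 + 23.8²·0.93] − 53.6928 = 531.167 − 53.6928 = 477.474.
Reliability = 477.474 / 518.507 = 0.9209.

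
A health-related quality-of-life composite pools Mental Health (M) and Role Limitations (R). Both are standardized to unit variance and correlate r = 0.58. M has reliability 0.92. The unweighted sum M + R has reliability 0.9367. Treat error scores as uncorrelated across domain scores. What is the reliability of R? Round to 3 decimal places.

0.880

Var(M+R) = 2 + 2·0.58 = 3.160.
True-score variance = ρ_M + ρ_R + 2·0.58, so 0.9367 = (0.92 + ρ_R + 1.16) / 3.160.
ρ_R = 0.9367·3.160 − 0.92 − 1.16 = 0.880.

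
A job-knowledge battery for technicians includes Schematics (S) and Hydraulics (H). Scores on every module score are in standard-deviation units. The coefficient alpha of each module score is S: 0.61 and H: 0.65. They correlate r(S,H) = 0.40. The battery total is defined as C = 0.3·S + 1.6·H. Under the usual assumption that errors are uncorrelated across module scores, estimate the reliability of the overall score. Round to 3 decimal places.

Var(C) = 0.3² + 1.6² + 2·[0.48·0.40] = 2.65 + 0.384 = 3.034.
With uncorrelated errors the cross-covariances are all true-score covariance, so they carry over unchanged; only the diagonal terms shrink to ρᵢσᵢ².
True-score variance = [0.3²·0.61 + 1.6²·0.65] + 0.384 = 1.7189 + 0.384 = 2.1029.
Reliability = 2.1029 / 3.034 = 0.693.

0.693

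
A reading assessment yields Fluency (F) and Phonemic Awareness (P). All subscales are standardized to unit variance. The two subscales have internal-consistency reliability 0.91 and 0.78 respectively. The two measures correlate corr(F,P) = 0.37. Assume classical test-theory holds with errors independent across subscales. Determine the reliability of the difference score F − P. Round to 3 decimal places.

0.754

Var(F−P) = 1 + 1 − 2·0.37 = 2 − 0.74 = 1.26.
With uncorrelated errors the cross-covariances are all true-score covariance, so they carry over unchanged; only the diagonal terms shrink to ρᵢσᵢ².
True-score variance = [0.91 + 0.78] − 0.74 = 1.69 − 0.74 = 0.95.
Reliability = 0.95 / 1.26 = 0.754.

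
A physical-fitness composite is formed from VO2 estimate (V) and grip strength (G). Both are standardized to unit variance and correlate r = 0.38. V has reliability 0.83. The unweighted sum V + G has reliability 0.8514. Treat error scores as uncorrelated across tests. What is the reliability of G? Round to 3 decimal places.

0.760

Var(V+G) = 2 + 2·0.38 = 2.760.
True-score variance = ρ_V + ρ_G + 2·0.38, so 0.8514 = (0.83 + ρ_G + 0.76) / 2.760.
ρ_G = 0.8514·2.760 − 0.83 − 0.76 = 0.760.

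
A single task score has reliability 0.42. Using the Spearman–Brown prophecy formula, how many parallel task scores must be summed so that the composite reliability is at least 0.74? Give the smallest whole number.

4

k ≥ ρ*(1−ρ₁)/(ρ₁(1−ρ*)) = 0.74·0.58 / (0.42·0.26) = 3.930.
Smallest integer k = 4.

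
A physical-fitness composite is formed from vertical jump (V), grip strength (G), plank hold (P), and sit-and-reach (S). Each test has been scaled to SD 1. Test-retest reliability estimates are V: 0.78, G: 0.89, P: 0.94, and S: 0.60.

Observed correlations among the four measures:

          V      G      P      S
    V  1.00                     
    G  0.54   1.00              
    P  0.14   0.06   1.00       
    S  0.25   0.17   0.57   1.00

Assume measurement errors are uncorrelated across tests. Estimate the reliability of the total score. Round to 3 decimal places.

0.894

Var(V+G+P+S) = 4 + 2·[0.54 + 0.14 + 0.25 + 0.06 + 0.17 + 0.57] = 4 + 3.46 = 7.46.
Because errors are independent across components, Cov(Tᵢ,Tⱼ) = Cov(Xᵢ,Xⱼ); the off-diagonal part of the true-score variance is the same as above.
True-score variance = [0.78 + 0.89 + 0.94 + 0.60] + 3.46 = 3.21 + 3.46 = 6.67.
Reliability = 6.67 / 7.46 = 0.894.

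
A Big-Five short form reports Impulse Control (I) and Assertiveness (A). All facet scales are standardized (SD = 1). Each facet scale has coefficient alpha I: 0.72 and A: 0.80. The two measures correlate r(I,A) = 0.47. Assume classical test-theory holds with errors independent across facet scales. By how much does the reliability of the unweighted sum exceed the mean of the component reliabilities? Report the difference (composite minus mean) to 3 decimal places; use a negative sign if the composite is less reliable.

Var(sum) = 2 + 0.94 = 2.94; true-score variance = 1.52 + 0.94 = 2.46; composite reliability = 0.8367.
Mean component reliability = 0.7600.
Difference = 0.8367 − 0.7600 = 0.077.

0.077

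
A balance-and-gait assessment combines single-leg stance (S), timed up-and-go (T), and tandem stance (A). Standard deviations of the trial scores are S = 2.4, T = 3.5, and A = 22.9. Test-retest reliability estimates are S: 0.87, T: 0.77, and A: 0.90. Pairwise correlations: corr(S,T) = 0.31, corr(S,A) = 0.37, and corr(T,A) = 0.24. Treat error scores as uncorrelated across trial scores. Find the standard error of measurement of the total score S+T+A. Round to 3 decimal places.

Var(total) = 542.42 + 84.3504 = 626.77.
True-score variance = 486.413 + 84.3504 = 570.763, so reliability = 0.9106.
Error variance = 626.77 − 570.763 = 56.0073; SEM = √56.0073 = 7.484.

7.484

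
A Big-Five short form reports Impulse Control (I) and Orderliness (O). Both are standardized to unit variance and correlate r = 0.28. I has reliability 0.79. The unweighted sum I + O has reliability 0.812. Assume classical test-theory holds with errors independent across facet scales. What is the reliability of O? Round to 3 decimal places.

Var(I+O) = 2 + 2·0.28 = 2.560.
True-score variance = ρ_I + ρ_O + 2·0.28, so 0.812 = (0.79 + ρ_O + 0.56) / 2.560.
ρ_O = 0.812·2.560 − 0.79 − 0.56 = 0.729.

0.729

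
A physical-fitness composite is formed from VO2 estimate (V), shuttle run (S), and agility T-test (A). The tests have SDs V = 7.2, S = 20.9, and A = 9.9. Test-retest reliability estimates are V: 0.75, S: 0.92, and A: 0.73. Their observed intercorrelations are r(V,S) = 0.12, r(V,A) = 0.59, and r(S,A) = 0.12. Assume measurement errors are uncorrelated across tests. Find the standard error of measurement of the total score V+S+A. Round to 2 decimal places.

8.62

Var(total) = 586.66 + 169.884 = 756.544.
True-score variance = 512.293 + 169.884 = 682.177, so reliability = 0.9017.
Error variance = 756.544 − 682.177 = 74.3675; SEM = √74.3675 = 8.62.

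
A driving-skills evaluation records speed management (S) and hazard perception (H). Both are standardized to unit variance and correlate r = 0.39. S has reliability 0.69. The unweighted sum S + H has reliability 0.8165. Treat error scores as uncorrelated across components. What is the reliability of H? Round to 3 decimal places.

0.800

Var(S+H) = 2 + 2·0.39 = 2.780.
True-score variance = ρ_S + ρ_H + 2·0.39, so 0.8165 = (0.69 + ρ_H + 0.78) / 2.780.
ρ_H = 0.8165·2.780 − 0.69 − 0.78 = 0.800.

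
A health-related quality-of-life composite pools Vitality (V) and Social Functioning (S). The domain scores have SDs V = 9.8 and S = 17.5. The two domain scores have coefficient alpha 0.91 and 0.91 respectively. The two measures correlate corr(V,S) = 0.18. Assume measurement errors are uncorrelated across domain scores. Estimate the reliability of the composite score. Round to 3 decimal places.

Var(V+S) = 9.8² + 17.5² + 2·[9.8·17.5·0.18] = 402.29 + 61.74 = 464.03.
Because errors are independent across components, Cov(Tᵢ,Tⱼ) = Cov(Xᵢ,Xⱼ); the off-diagonal part of the true-score variance is the same as above.
True-score variance = [9.8²·0.91 + 17.5²·0.91] + 61.74 = 366.084 + 61.74 = 427.824.
Reliability = 427.824 / 464.03 = 0.922.

0.922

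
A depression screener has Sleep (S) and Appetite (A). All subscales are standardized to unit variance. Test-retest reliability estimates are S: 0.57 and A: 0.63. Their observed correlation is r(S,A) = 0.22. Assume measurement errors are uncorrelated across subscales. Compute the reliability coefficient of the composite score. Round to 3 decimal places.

Var(S+A) = 2 + 2·[0.22] = 2 + 0.44 = 2.44.
With uncorrelated errors the cross-covariances are all true-score covariance, so they carry over unchanged; only the diagonal terms shrink to ρᵢσᵢ².
True-score variance = [0.57 + 0.63] + 0.44 = 1.2 + 0.44 = 1.64.
Reliability = 1.64 / 2.44 = 0.672.

0.672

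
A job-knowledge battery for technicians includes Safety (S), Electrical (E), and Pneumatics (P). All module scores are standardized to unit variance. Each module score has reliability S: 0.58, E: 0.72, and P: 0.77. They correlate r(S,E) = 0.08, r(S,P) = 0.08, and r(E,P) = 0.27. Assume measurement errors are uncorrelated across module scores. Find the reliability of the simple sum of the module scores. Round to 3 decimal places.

Var(S+E+P) = 3 + 2·[0.08 + 0.08 + 0.27] = 3 + 0.86 = 3.86.
Under uncorrelated errors the observed covariances equal the true-score covariances, so only the own-variance terms attenuate.
True-score variance = [0.58 + 0.72 + 0.77] + 0.86 = 2.07 + 0.86 = 2.93.
Reliability = 2.93 / 3.86 = 0.759.

0.759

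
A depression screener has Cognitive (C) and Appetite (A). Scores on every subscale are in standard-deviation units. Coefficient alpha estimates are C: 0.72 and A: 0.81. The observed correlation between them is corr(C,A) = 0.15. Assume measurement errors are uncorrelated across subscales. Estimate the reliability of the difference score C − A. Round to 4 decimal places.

0.7235

Var(C−A) = 1 + 1 − 2·0.15 = 2 − 0.3 = 1.7.
With uncorrelated errors the cross-covariances are all true-score covariance, so they carry over unchanged; only the diagonal terms shrink to ρᵢσᵢ².
True-score variance = [0.72 + 0.81] − 0.3 = 1.53 − 0.3 = 1.23.
Reliability = 1.23 / 1.7 = 0.7235.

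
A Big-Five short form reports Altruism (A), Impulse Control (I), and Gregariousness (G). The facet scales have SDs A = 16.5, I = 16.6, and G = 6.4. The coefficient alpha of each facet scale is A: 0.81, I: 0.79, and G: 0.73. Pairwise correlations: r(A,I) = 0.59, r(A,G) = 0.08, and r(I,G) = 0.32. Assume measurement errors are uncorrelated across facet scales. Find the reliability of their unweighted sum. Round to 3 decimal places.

0.879

Var(A+I+G) = 16.5² + 16.6² + 6.4² + 2·[16.5·16.6·0.59 + 16.5·6.4·0.08 + 16.6·6.4·0.32] = 588.77 + 408.092 = 996.862.
With uncorrelated errors the cross-covariances are all true-score covariance, so they carry over unchanged; only the diagonal terms shrink to ρᵢσᵢ².
True-score variance = [16.5²·0.81 + 16.6²·0.79 + 6.4²·0.73] + 408.092 = 468.116 + 408.092 = 876.207.
Reliability = 876.207 / 996.862 = 0.879.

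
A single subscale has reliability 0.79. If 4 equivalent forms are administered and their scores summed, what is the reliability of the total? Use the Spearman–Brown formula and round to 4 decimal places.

ρ_k = kρ / (1 + (k−1)ρ) = 4·0.79 / (1 + 3·0.79) = 3.160 / 3.370 = 0.9377.

0.9377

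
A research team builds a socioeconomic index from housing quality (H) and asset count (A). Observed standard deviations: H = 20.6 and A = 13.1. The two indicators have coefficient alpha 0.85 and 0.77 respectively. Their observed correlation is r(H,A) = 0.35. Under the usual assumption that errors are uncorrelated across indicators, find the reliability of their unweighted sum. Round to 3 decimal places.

Var(H+A) = 20.6² + 13.1² + 2·[20.6·13.1·0.35] = 595.97 + 188.902 = 784.872.
Under uncorrelated errors the observed covariances equal the true-score covariances, so only the own-variance terms attenuate.
True-score variance = [20.6²·0.85 + 13.1²·0.77] + 188.902 = 492.846 + 188.902 = 681.748.
Reliability = 681.748 / 784.872 = 0.869.

0.869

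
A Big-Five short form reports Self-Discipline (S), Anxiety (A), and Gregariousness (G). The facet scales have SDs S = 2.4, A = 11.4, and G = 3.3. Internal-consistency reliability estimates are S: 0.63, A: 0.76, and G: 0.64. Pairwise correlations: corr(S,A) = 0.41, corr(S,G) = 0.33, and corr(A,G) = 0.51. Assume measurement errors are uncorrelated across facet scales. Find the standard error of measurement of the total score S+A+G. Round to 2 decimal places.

6.10

Var(total) = 146.61 + 66.0348 = 212.645.
True-score variance = 109.368 + 66.0348 = 175.403, so reliability = 0.8249.
Error variance = 212.645 − 175.403 = 37.242; SEM = √37.242 = 6.10.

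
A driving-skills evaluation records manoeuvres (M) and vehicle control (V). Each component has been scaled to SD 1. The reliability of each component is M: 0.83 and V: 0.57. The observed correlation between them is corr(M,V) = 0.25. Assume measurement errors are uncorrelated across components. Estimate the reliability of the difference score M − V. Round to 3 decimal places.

0.600

Var(M−V) = 1 + 1 − 2·0.25 = 2 − 0.5 = 1.5.
With uncorrelated errors the cross-covariances are all true-score covariance, so they carry over unchanged; only the diagonal terms shrink to ρᵢσᵢ².
True-score variance = [0.83 + 0.57] − 0.5 = 1.4 − 0.5 = 0.9.
Reliability = 0.9 / 1.5 = 0.600.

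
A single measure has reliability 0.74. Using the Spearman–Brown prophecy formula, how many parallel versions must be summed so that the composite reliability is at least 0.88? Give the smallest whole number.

k ≥ ρ*(1−ρ₁)/(ρ₁(1−ρ*)) = 0.88·0.26 / (0.74·0.12) = 2.577.
Smallest integer k = 3.

3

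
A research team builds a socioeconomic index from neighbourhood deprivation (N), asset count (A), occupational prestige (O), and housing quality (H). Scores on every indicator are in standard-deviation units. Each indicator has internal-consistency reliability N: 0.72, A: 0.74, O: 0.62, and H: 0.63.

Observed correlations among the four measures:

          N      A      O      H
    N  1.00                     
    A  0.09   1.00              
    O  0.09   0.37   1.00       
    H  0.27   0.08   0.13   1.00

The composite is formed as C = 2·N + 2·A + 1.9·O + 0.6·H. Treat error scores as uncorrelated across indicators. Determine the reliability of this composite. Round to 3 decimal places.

0.788

Var(C) = 2² + 2² + 1.9² + 0.6² + 2·[4·0.09 + 3.8·0.09 + 1.2·0.27 + 3.8·0.37 + 1.2·0.08 + 1.14·0.13] = 11.97 + 5.3524 = 17.3224.
Because errors are independent across components, Cov(Tᵢ,Tⱼ) = Cov(Xᵢ,Xⱼ); the off-diagonal part of the true-score variance is the same as above.
True-score variance = [2²·0.72 + 2²·0.74 + 1.9²·0.62 + 0.6²·0.63] + 5.3524 = 8.305 + 5.3524 = 13.6574.
Reliability = 13.6574 / 17.3224 = 0.788.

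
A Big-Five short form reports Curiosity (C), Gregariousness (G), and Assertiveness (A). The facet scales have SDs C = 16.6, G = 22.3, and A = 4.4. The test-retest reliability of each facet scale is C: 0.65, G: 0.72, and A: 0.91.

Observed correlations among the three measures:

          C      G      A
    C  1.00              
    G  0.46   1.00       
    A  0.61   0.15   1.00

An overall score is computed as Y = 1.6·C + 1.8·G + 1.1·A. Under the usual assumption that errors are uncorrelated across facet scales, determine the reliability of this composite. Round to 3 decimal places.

Var(Y) = 1.6²·16.6² + 1.8²·22.3² + 1.1²·4.4² + 2·[2.88·16.6·22.3·0.46 + 1.76·16.6·4.4·0.61 + 1.98·22.3·4.4·0.15] = 2340.08 + 1195.94 = 3536.02.
With uncorrelated errors the cross-covariances are all true-score covariance, so they carry over unchanged; only the diagonal terms shrink to ρᵢσᵢ².
True-score variance = [1.6²·16.6²·0.65 + 1.8²·22.3²·0.72 + 1.1²·4.4²·0.91] + 1195.94 = 1639.93 + 1195.94 = 2835.87.
Reliability = 2835.87 / 3536.02 = 0.802.

0.802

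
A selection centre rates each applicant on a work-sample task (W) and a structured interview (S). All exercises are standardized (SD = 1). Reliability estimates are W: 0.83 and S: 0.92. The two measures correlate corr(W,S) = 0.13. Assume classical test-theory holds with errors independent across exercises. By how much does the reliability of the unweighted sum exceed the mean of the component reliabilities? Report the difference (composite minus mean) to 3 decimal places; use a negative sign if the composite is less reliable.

0.014

Var(sum) = 2 + 0.26 = 2.26; true-score variance = 1.75 + 0.26 = 2.01; composite reliability = 0.8894.
Mean component reliability = 0.8750.
Difference = 0.8894 − 0.8750 = 0.014.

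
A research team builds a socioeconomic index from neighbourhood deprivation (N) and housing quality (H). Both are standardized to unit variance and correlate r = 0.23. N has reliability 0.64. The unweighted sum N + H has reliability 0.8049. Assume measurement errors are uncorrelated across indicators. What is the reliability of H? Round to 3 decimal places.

Var(N+H) = 2 + 2·0.23 = 2.460.
True-score variance = ρ_N + ρ_H + 2·0.23, so 0.8049 = (0.64 + ρ_H + 0.46) / 2.460.
ρ_H = 0.8049·2.460 − 0.64 − 0.46 = 0.880.

0.880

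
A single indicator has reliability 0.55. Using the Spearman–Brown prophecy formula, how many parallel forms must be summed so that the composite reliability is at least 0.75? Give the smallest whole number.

3

k ≥ ρ*(1−ρ₁)/(ρ₁(1−ρ*)) = 0.75·0.45 / (0.55·0.25) = 2.455.
Smallest integer k = 3.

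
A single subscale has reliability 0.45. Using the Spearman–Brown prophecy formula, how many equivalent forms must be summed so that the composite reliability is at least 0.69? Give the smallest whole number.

3

k ≥ ρ*(1−ρ₁)/(ρ₁(1−ρ*)) = 0.69·0.55 / (0.45·0.31) = 2.720.
Smallest integer k = 3.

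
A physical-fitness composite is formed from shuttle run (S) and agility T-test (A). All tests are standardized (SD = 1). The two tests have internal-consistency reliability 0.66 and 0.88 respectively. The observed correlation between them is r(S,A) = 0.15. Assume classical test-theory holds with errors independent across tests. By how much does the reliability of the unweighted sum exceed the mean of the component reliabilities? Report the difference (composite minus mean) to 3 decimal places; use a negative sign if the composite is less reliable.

0.030

Var(sum) = 2 + 0.3 = 2.3; true-score variance = 1.54 + 0.3 = 1.84; composite reliability = 0.8000.
Mean component reliability = 0.7700.
Difference = 0.8000 − 0.7700 = 0.030.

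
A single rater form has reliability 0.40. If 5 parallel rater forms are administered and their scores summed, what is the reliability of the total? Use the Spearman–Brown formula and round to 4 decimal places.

ρ_k = kρ / (1 + (k−1)ρ) = 5·0.40 / (1 + 4·0.40) = 2.000 / 2.600 = 0.7692.

0.7692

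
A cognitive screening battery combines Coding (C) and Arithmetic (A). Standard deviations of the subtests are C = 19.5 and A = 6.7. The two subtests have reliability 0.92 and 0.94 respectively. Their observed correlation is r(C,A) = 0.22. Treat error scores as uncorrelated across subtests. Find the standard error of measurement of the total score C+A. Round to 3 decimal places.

5.754

Var(total) = 425.14 + 57.486 = 482.626.
True-score variance = 392.027 + 57.486 = 449.513, so reliability = 0.9314.
Error variance = 482.626 − 449.513 = 33.1134; SEM = √33.1134 = 5.754.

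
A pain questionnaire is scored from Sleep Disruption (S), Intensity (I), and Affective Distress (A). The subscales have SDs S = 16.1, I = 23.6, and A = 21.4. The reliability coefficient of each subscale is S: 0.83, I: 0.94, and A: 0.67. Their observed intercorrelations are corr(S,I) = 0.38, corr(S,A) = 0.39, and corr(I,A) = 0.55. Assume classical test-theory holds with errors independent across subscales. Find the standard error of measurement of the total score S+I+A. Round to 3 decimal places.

15.120

Var(total) = 1274.13 + 1113.05 = 2387.18.
True-score variance = 1045.52 + 1113.05 = 2158.57, so reliability = 0.9042.
Error variance = 2387.18 − 2158.57 = 228.61; SEM = √228.61 = 15.120.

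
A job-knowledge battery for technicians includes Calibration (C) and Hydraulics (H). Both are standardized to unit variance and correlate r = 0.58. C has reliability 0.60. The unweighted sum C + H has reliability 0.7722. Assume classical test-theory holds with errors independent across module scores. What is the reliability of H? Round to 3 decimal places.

0.680

Var(C+H) = 2 + 2·0.58 = 3.160.
True-score variance = ρ_C + ρ_H + 2·0.58, so 0.7722 = (0.60 + ρ_H + 1.16) / 3.160.
ρ_H = 0.7722·3.160 − 0.60 − 1.16 = 0.680.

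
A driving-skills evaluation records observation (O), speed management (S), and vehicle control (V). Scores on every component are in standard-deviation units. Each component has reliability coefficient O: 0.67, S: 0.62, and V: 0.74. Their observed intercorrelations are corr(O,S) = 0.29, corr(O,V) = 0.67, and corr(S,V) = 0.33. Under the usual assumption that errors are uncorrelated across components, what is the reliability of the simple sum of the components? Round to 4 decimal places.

Var(O+S+V) = 3 + 2·[0.29 + 0.67 + 0.33] = 3 + 2.58 = 5.58.
With uncorrelated errors the cross-covariances are all true-score covariance, so they carry over unchanged; only the diagonal terms shrink to ρᵢσᵢ².
True-score variance = [0.67 + 0.62 + 0.74] + 2.58 = 2.03 + 2.58 = 4.61.
Reliability = 4.61 / 5.58 = 0.8262.

0.8262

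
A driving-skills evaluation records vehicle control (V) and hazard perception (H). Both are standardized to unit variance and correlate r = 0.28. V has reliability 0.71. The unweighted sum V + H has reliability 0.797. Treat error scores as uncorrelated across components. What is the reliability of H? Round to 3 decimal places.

Var(V+H) = 2 + 2·0.28 = 2.560.
True-score variance = ρ_V + ρ_H + 2·0.28, so 0.797 = (0.71 + ρ_H + 0.56) / 2.560.
ρ_H = 0.797·2.560 − 0.71 − 0.56 = 0.770.

0.770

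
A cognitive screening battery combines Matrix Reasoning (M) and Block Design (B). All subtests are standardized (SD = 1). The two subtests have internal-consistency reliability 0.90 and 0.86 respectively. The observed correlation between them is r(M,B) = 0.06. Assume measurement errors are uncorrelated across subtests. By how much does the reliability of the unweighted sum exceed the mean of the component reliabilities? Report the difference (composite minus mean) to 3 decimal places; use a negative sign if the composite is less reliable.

0.007

Var(sum) = 2 + 0.12 = 2.12; true-score variance = 1.76 + 0.12 = 1.88; composite reliability = 0.8868.
Mean component reliability = 0.8800.
Difference = 0.8868 − 0.8800 = 0.007.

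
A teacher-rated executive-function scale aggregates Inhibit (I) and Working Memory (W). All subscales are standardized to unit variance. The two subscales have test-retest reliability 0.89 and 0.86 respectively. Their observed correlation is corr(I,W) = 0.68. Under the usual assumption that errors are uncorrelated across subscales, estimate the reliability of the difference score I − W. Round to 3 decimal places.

Var(I−W) = 1 + 1 − 2·0.68 = 2 − 1.36 = 0.64.
Because errors are independent across components, Cov(Tᵢ,Tⱼ) = Cov(Xᵢ,Xⱼ); the off-diagonal part of the true-score variance is the same as above.
True-score variance = [0.89 + 0.86] − 1.36 = 1.75 − 1.36 = 0.39.
Reliability = 0.39 / 0.64 = 0.609.

0.609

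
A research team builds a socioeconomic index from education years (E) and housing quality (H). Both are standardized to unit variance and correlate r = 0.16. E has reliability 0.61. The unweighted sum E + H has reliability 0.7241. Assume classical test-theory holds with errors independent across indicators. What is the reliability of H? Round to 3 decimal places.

Var(E+H) = 2 + 2·0.16 = 2.320.
True-score variance = ρ_E + ρ_H + 2·0.16, so 0.7241 = (0.61 + ρ_H + 0.32) / 2.320.
ρ_H = 0.7241·2.320 − 0.61 − 0.32 = 0.750.

0.750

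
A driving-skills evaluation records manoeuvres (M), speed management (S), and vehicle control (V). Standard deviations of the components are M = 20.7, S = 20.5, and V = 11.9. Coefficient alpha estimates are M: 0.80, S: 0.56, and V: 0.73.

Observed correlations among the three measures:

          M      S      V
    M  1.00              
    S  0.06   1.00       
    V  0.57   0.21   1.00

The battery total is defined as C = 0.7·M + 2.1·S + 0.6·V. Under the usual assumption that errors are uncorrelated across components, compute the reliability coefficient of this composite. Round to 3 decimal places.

0.642

Var(C) = 0.7²·20.7² + 2.1²·20.5² + 0.6²·11.9² + 2·[1.47·20.7·20.5·0.06 + 0.42·20.7·11.9·0.57 + 1.26·20.5·11.9·0.21] = 2114.24 + 321.896 = 2436.14.
Under uncorrelated errors the observed covariances equal the true-score covariances, so only the own-variance terms attenuate.
True-score variance = [0.7²·20.7²·0.80 + 2.1²·20.5²·0.56 + 0.6²·11.9²·0.73] + 321.896 = 1243.03 + 321.896 = 1564.93.
Reliability = 1564.93 / 2436.14 = 0.642.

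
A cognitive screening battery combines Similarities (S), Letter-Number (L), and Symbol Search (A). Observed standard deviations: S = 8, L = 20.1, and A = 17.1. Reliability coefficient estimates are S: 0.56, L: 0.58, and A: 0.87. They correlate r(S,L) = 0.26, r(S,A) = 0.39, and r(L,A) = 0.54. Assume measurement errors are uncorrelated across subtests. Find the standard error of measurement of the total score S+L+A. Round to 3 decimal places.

Var(total) = 760.42 + 561.527 = 1321.95.
True-score variance = 524.562 + 561.527 = 1086.09, so reliability = 0.8216.
Error variance = 1321.95 − 1086.09 = 235.858; SEM = √235.858 = 15.358.

15.358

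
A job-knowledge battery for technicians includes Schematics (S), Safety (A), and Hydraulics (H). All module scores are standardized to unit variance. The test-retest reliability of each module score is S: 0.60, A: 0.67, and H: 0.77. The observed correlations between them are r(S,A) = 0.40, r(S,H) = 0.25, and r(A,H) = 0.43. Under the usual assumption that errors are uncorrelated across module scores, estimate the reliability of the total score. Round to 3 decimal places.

0.814

Var(S+A+H) = 3 + 2·[0.40 + 0.25 + 0.43] = 3 + 2.16 = 5.16.
Because errors are independent across components, Cov(Tᵢ,Tⱼ) = Cov(Xᵢ,Xⱼ); the off-diagonal part of the true-score variance is the same as above.
True-score variance = [0.60 + 0.67 + 0.77] + 2.16 = 2.04 + 2.16 = 4.2.
Reliability = 4.2 / 5.16 = 0.814.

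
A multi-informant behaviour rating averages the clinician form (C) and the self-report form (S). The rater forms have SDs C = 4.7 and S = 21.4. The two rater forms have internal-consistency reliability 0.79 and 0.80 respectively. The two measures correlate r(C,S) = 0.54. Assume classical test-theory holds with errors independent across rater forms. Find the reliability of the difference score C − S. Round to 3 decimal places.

Var(C−S) = 4.7² + 21.4² − 2·4.7·21.4·0.54 = 480.05 − 108.626 = 371.424.
With uncorrelated errors the cross-covariances are all true-score covariance, so they carry over unchanged; only the diagonal terms shrink to ρᵢσᵢ².
True-score variance = [4.7²·0.79 + 21.4²·0.80] − 108.626 = 383.819 − 108.626 = 275.193.
Reliability = 275.193 / 371.424 = 0.741.

0.741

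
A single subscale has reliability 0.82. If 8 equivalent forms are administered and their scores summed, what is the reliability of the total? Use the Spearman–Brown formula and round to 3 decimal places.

0.973

ρ_k = kρ / (1 + (k−1)ρ) = 8·0.82 / (1 + 7·0.82) = 6.560 / 6.740 = 0.973.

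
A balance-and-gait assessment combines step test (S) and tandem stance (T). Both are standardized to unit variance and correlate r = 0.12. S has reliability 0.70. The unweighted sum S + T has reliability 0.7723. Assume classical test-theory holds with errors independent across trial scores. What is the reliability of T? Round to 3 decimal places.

Var(S+T) = 2 + 2·0.12 = 2.240.
True-score variance = ρ_S + ρ_T + 2·0.12, so 0.7723 = (0.70 + ρ_T + 0.24) / 2.240.
ρ_T = 0.7723·2.240 − 0.70 − 0.24 = 0.790.

0.790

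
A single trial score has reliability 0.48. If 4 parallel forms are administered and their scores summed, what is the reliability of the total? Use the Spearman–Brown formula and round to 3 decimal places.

0.787

ρ_k = kρ / (1 + (k−1)ρ) = 4·0.48 / (1 + 3·0.48) = 1.920 / 2.440 = 0.787.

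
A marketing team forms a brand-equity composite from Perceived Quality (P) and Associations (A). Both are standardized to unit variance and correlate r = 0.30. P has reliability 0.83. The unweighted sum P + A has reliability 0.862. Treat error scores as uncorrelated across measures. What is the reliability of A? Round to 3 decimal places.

Var(P+A) = 2 + 2·0.30 = 2.600.
True-score variance = ρ_P + ρ_A + 2·0.30, so 0.862 = (0.83 + ρ_A + 0.60) / 2.600.
ρ_A = 0.862·2.600 − 0.83 − 0.60 = 0.811.

0.811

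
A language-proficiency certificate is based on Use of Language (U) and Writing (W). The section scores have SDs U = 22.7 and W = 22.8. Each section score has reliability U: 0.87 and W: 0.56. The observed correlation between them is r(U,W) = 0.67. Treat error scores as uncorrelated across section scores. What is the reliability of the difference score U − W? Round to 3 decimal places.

0.134

Var(U−W) = 22.7² + 22.8² − 2·22.7·22.8·0.67 = 1035.13 − 693.53 = 341.6.
Under uncorrelated errors the observed covariances equal the true-score covariances, so only the own-variance terms attenuate.
True-score variance = [22.7²·0.87 + 22.8²·0.56] − 693.53 = 739.413 − 693.53 = 45.8823.
Reliability = 45.8823 / 341.6 = 0.134.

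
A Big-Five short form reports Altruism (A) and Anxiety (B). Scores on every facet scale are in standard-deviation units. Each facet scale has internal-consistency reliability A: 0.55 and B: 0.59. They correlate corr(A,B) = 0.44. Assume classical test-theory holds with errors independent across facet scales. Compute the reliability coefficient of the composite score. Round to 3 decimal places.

Var(A+B) = 2 + 2·[0.44] = 2 + 0.88 = 2.88.
Under uncorrelated errors the observed covariances equal the true-score covariances, so only the own-variance terms attenuate.
True-score variance = [0.55 + 0.59] + 0.88 = 1.14 + 0.88 = 2.02.
Reliability = 2.02 / 2.88 = 0.701.

0.701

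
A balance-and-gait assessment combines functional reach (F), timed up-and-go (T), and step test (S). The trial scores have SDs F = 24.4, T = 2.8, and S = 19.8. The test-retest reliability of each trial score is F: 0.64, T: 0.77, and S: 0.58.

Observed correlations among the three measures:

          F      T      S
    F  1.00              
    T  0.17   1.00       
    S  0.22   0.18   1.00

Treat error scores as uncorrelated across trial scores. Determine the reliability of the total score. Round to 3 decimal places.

Var(F+T+S) = 24.4² + 2.8² + 19.8² + 2·[24.4·2.8·0.17 + 24.4·19.8·0.22 + 2.8·19.8·0.18] = 995.24 + 255.76 = 1251.
Because errors are independent across components, Cov(Tᵢ,Tⱼ) = Cov(Xᵢ,Xⱼ); the off-diagonal part of the true-score variance is the same as above.
True-score variance = [24.4²·0.64 + 2.8²·0.77 + 19.8²·0.58] + 255.76 = 614.45 + 255.76 = 870.21.
Reliability = 870.21 / 1251 = 0.696.

0.696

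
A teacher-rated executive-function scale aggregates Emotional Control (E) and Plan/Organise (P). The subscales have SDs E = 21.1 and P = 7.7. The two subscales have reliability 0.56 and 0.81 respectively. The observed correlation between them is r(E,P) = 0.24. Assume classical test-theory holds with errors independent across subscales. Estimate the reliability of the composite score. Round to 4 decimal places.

Var(E+P) = 21.1² + 7.7² + 2·[21.1·7.7·0.24] = 504.5 + 77.9856 = 582.486.
Because errors are independent across components, Cov(Tᵢ,Tⱼ) = Cov(Xᵢ,Xⱼ); the off-diagonal part of the true-score variance is the same as above.
True-score variance = [21.1²·0.56 + 7.7²·0.81] + 77.9856 = 297.343 + 77.9856 = 375.328.
Reliability = 375.328 / 582.486 = 0.6444.

0.6444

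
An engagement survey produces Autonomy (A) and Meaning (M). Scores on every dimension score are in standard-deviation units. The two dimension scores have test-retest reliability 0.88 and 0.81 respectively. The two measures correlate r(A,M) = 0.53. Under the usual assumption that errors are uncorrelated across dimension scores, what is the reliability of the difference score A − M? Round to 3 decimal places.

Var(A−M) = 1 + 1 − 2·0.53 = 2 − 1.06 = 0.94.
Under uncorrelated errors the observed covariances equal the true-score covariances, so only the own-variance terms attenuate.
True-score variance = [0.88 + 0.81] − 1.06 = 1.69 − 1.06 = 0.63.
Reliability = 0.63 / 0.94 = 0.670.

0.670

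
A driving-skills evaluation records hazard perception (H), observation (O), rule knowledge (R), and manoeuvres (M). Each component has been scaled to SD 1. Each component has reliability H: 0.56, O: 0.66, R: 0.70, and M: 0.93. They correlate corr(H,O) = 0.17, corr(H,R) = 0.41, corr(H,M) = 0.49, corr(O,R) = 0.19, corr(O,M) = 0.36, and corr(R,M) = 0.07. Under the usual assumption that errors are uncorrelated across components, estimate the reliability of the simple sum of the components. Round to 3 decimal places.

0.844

Var(H+O+R+M) = 4 + 2·[0.17 + 0.41 + 0.49 + 0.19 + 0.36 + 0.07] = 4 + 3.38 = 7.38.
With uncorrelated errors the cross-covariances are all true-score covariance, so they carry over unchanged; only the diagonal terms shrink to ρᵢσᵢ².
True-score variance = [0.56 + 0.66 + 0.70 + 0.93] + 3.38 = 2.85 + 3.38 = 6.23.
Reliability = 6.23 / 7.38 = 0.844.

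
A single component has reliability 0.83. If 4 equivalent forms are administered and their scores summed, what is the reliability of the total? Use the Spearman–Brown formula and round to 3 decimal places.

ρ_k = kρ / (1 + (k−1)ρ) = 4·0.83 / (1 + 3·0.83) = 3.320 / 3.490 = 0.951.

0.951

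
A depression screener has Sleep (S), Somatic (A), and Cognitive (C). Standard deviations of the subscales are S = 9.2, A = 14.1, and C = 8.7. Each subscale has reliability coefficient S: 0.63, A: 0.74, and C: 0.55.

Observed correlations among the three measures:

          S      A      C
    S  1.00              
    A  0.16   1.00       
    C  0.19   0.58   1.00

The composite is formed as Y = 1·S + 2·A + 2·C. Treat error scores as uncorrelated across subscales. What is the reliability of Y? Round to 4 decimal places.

Var(Y) = 9.2² + 2²·14.1² + 2²·8.7² + 2·[2·9.2·14.1·0.16 + 2·9.2·8.7·0.19 + 4·14.1·8.7·0.58] = 1182.64 + 713.04 = 1895.68.
With uncorrelated errors the cross-covariances are all true-score covariance, so they carry over unchanged; only the diagonal terms shrink to ρᵢσᵢ².
True-score variance = [9.2²·0.63 + 2²·14.1²·0.74 + 2²·8.7²·0.55] + 713.04 = 808.319 + 713.04 = 1521.36.
Reliability = 1521.36 / 1895.68 = 0.8025.

0.8025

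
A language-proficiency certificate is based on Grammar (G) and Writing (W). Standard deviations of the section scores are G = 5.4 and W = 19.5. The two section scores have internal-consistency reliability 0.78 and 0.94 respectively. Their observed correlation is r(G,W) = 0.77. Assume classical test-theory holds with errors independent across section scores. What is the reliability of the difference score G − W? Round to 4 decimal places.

Var(G−W) = 5.4² + 19.5² − 2·5.4·19.5·0.77 = 409.41 − 162.162 = 247.248.
Because errors are independent across components, Cov(Tᵢ,Tⱼ) = Cov(Xᵢ,Xⱼ); the off-diagonal part of the true-score variance is the same as above.
True-score variance = [5.4²·0.78 + 19.5²·0.94] − 162.162 = 380.18 − 162.162 = 218.018.
Reliability = 218.018 / 247.248 = 0.8818.

0.8818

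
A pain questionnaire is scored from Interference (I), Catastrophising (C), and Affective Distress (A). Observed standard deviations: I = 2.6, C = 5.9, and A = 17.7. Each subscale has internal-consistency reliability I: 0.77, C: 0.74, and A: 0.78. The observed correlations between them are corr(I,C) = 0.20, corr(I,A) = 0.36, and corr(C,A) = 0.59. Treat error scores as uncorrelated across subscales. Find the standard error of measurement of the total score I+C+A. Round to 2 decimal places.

8.92

Var(total) = 354.86 + 162.498 = 517.358.
True-score variance = 275.331 + 162.498 = 437.829, so reliability = 0.8463.
Error variance = 517.358 − 437.829 = 79.5292; SEM = √79.5292 = 8.92.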